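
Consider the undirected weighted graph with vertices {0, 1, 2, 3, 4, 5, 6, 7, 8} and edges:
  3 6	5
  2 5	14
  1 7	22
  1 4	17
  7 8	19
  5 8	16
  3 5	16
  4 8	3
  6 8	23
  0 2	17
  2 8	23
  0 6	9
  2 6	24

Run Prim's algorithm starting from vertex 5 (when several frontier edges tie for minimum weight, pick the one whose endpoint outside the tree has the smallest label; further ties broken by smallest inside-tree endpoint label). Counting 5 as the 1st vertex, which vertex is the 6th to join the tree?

8

Prim's algorithm from 5:
Step 1: frontier [2 5 14, 3 5 16, 5 8 16] → take 2 5 (14); add 2.
Step 2: frontier [0 2 17, 2 8 23, 2 6 24, 3 5 16, 5 8 16] → take 3 5 (16); add 3.
Step 3: frontier [0 2 17, 2 8 23, 2 6 24, 3 6 5, 5 8 16] → take 3 6 (5); add 6.
Step 4: frontier [0 2 17, 2 8 23, 5 8 16, 0 6 9, 6 8 23] → take 0 6 (9); add 0.
Step 5: frontier [2 8 23, 5 8 16, 6 8 23] → take 5 8 (16); add 8.
Step 6: frontier [4 8 3, 7 8 19] → take 4 8 (3); add 4.
Step 7: frontier [1 4 17, 7 8 19] → take 1 4 (17); add 1.
Step 8: frontier [1 7 22, 7 8 19] → take 7 8 (19); add 7.
Vertex order: 5, 2, 3, 6, 0, 8, 4, 1, 7. The 6th vertex is 8.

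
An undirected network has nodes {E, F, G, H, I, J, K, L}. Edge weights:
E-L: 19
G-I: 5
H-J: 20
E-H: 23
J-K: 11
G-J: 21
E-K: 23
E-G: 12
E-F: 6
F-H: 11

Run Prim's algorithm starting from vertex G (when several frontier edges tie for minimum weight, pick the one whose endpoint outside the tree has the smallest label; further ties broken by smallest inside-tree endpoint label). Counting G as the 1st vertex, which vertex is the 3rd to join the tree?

Grow the tree from G using Prim:
Step 1: cheapest edge leaving the tree is G-I (5); add I.
Step 2: cheapest edge leaving the tree is E-G (12); add E.
Step 3: cheapest edge leaving the tree is E-F (6); add F.
Step 4: cheapest edge leaving the tree is F-H (11); add H.
Step 5: cheapest edge leaving the tree is E-L (19); add L.
Step 6: cheapest edge leaving the tree is H-J (20); add J.
Step 7: cheapest edge leaving the tree is J-K (11); add K.
Vertex order: G, I, E, F, H, L, J, K. The 3rd vertex is E.

E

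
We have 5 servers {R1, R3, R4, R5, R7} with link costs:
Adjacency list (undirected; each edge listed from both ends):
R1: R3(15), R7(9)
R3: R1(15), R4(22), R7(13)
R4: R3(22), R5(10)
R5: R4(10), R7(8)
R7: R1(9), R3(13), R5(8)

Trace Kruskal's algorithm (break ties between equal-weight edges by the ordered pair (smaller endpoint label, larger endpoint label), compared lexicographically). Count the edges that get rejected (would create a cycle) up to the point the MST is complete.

Sort edges by weight, then run Kruskal:
R5-R7 (8): add. Components now {R4} {R5,R7} {R1} {R3}
R1-R7 (9): add. Components now {R4} {R1,R5,R7} {R3}
R4-R5 (10): add. Components now {R1,R4,R5,R7} {R3}
R3-R7 (13): add. Components now {R1,R3,R4,R5,R7}
Edges rejected before the tree was complete: 0.

0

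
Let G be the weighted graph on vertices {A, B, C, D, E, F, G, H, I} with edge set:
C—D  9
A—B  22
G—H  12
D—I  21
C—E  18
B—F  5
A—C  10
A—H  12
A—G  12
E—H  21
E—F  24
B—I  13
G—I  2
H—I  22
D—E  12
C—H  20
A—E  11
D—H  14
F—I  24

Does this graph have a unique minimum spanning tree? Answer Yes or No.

No

Sort edges by weight, then run Kruskal:
G—I (2): add — endpoints in different components.
B—F (5): add — endpoints in different components.
C—D (9): add — endpoints in different components.
A—C (10): add — endpoints in different components.
A—E (11): add — endpoints in different components.
A—G (12): add — endpoints in different components.
A—H (12): add — endpoints in different components.
D—E (12): skip — D and E already connected.
G—H (12): skip — G and H already connected.
B—I (13): add — endpoints in different components.
Non-tree edge G—H has weight 12, equal to the heaviest edge on its tree cycle — swapping gives another MST of the same weight. Not unique.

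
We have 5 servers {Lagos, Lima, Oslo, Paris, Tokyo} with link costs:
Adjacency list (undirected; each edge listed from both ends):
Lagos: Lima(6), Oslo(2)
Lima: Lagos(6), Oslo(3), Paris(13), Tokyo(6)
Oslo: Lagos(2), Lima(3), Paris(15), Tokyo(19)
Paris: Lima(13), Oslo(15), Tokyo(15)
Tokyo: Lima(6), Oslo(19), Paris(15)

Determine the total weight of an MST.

Prim, starting at Lagos.
Step 1: frontier [Lagos-Oslo 2, Lagos-Lima 6] → take Lagos-Oslo (2); add Oslo.
Step 2: frontier [Lagos-Lima 6, Lima-Oslo 3, Oslo-Paris 15, Oslo-Tokyo 19] → take Lima-Oslo (3); add Lima.
Step 3: frontier [Lima-Tokyo 6, Lima-Paris 13, Oslo-Paris 15, Oslo-Tokyo 19] → take Lima-Tokyo (6); add Tokyo.
Step 4: frontier [Lima-Paris 13, Oslo-Paris 15, Paris-Tokyo 15] → take Lima-Paris (13); add Paris.
MST edges: Lagos-Oslo, Lima-Oslo, Lima-Tokyo, Lima-Paris; total weight 2+3+6+13 = 24.

24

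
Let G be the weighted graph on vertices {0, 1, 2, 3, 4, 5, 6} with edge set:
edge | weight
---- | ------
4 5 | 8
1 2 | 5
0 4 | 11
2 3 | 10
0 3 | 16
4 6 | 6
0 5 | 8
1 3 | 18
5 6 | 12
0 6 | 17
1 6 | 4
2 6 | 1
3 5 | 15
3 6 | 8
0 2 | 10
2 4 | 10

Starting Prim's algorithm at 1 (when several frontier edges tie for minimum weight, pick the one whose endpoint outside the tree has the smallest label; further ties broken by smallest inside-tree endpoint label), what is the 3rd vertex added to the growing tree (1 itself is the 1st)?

Prim's algorithm from 1:
Step 1: cheapest edge leaving the tree is 1 6 (4); add 6.
Step 2: cheapest edge leaving the tree is 2 6 (1); add 2.
Step 3: cheapest edge leaving the tree is 4 6 (6); add 4.
Step 4: cheapest edge leaving the tree is 3 6 (8); add 3.
Step 5: cheapest edge leaving the tree is 4 5 (8); add 5.
Step 6: cheapest edge leaving the tree is 0 5 (8); add 0.
Vertex order: 1, 6, 2, 4, 3, 5, 0. The 3rd vertex is 2.

2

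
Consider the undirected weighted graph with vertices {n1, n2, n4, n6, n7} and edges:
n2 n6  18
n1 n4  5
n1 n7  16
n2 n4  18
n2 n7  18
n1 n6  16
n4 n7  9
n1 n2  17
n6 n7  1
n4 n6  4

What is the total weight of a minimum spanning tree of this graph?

27

Kruskal: consider edges lightest-first.
n6 n7 (1): add. Components now {n6,n7} {n4} {n2} {n1}
n4 n6 (4): add. Components now {n4,n6,n7} {n2} {n1}
n1 n4 (5): add. Components now {n1,n4,n6,n7} {n2}
n4 n7 (9): skip — n7 and n4 already connected.
n1 n6 (16): skip — n6 and n1 already connected.
n1 n7 (16): skip — n7 and n1 already connected.
n1 n2 (17): add. Components now {n1,n2,n4,n6,n7}
MST edges: n6 n7, n4 n6, n1 n4, n1 n2; total weight 1+4+5+17 = 27.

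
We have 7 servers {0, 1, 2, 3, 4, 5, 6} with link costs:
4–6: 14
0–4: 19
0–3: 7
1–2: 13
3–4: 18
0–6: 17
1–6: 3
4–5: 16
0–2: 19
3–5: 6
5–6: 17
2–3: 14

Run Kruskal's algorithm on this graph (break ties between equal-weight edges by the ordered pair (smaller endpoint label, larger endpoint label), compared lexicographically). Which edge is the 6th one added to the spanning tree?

Kruskal's algorithm — process edges by increasing weight (ties by edge label):
1–6 (3): add — endpoints in different components.
3–5 (6): add — endpoints in different components.
0–3 (7): add — endpoints in different components.
1–2 (13): add — endpoints in different components.
2–3 (14): add — endpoints in different components.
4–6 (14): add — endpoints in different components.
The 6th edge added is 4–6.

4-6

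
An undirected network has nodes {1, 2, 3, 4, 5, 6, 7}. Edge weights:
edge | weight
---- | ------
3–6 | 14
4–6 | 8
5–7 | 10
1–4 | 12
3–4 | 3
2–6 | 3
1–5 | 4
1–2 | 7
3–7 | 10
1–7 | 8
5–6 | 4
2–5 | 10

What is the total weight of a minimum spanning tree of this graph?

Kruskal: consider edges lightest-first.
2–6 (3): add. Components now {1} {2,6} {3} {4} {5} {7}
3–4 (3): add. Components now {1} {2,6} {3,4} {5} {7}
1–5 (4): add. Components now {1,5} {2,6} {3,4} {7}
5–6 (4): add. Components now {1,2,5,6} {3,4} {7}
1–2 (7): skip — 1 and 2 already connected.
1–7 (8): add. Components now {1,2,5,6,7} {3,4}
4–6 (8): add. Components now {1,2,3,4,5,6,7}
MST edges: 2–6, 3–4, 1–5, 5–6, 1–7, 4–6; total weight 3+3+4+4+8+8 = 30.

30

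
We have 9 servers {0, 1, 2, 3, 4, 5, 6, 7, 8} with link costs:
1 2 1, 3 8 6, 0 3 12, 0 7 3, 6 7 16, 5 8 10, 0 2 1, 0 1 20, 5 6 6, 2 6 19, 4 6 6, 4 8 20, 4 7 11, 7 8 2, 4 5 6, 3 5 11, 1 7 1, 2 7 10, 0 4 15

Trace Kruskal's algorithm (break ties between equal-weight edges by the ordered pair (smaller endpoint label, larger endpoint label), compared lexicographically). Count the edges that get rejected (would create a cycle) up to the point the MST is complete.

Sort edges by weight, then run Kruskal:
0 2 (1): add — endpoints in different components.
1 2 (1): add — endpoints in different components.
1 7 (1): add — endpoints in different components.
7 8 (2): add — endpoints in different components.
0 7 (3): skip — 0 and 7 already connected.
3 8 (6): add — endpoints in different components.
4 5 (6): add — endpoints in different components.
4 6 (6): add — endpoints in different components.
5 6 (6): skip — 5 and 6 already connected.
2 7 (10): skip — 2 and 7 already connected.
5 8 (10): add — endpoints in different components.
Edges rejected before the tree was complete: 3.

3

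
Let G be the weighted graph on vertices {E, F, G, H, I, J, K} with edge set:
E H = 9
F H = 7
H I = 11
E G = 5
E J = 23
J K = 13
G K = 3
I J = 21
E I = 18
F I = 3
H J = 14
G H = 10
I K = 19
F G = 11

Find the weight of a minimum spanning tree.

Kruskal's algorithm — process edges by increasing weight (ties by edge label):
F I (3): add — endpoints in different components.
G K (3): add — endpoints in different components.
E G (5): add — endpoints in different components.
F H (7): add — endpoints in different components.
E H (9): add — endpoints in different components.
G H (10): skip — G and H already connected.
F G (11): skip — F and G already connected.
H I (11): skip — H and I already connected.
J K (13): add — endpoints in different components.
MST edges: F I, G K, E G, F H, E H, J K; total weight 3+3+5+7+9+13 = 40.

40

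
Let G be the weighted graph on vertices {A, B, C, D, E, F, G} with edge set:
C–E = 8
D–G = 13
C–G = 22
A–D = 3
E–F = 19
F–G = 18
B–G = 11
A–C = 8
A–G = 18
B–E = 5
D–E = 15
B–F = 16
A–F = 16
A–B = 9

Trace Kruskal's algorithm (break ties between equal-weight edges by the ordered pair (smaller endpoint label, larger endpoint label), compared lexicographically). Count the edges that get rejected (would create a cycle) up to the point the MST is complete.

3

Kruskal: consider edges lightest-first.
A–D (3): add — endpoints in different components.
B–E (5): add — endpoints in different components.
A–C (8): add — endpoints in different components.
C–E (8): add — endpoints in different components.
A–B (9): skip — A and B already connected.
B–G (11): add — endpoints in different components.
D–G (13): skip — D and G already connected.
D–E (15): skip — D and E already connected.
A–F (16): add — endpoints in different components.
Edges rejected before the tree was complete: 3.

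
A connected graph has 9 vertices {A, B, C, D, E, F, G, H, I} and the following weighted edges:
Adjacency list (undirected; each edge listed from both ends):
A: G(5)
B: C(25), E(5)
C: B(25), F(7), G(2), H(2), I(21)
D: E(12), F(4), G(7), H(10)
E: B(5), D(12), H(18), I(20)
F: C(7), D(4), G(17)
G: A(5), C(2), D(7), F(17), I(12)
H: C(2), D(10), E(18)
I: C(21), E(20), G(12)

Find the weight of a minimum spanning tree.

Grow the tree from A using Prim:
Step 1: cheapest edge leaving the tree is A—G (5); add G.
Step 2: cheapest edge leaving the tree is C—G (2); add C.
Step 3: cheapest edge leaving the tree is C—H (2); add H.
Step 4: cheapest edge leaving the tree is D—G (7); add D.
Step 5: cheapest edge leaving the tree is D—F (4); add F.
Step 6: cheapest edge leaving the tree is D—E (12); add E.
Step 7: cheapest edge leaving the tree is B—E (5); add B.
Step 8: cheapest edge leaving the tree is G—I (12); add I.
MST edges: A—G, C—G, C—H, D—G, D—F, D—E, B—E, G—I; total weight 5+2+2+7+4+12+5+12 = 49.

49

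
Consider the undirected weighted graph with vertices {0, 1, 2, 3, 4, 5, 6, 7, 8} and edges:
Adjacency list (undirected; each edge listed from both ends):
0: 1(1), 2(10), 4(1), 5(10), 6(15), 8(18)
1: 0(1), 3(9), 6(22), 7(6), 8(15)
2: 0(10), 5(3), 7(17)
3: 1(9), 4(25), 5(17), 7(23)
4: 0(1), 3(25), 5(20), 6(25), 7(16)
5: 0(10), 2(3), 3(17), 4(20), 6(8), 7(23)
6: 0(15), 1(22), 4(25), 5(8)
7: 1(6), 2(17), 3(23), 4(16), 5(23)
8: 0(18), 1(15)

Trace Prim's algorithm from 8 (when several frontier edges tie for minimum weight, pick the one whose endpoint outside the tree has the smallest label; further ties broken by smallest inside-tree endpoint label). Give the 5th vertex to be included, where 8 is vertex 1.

Prim, starting at 8.
Step 1: cheapest edge leaving the tree is 1-8 (15); add 1.
Step 2: cheapest edge leaving the tree is 0-1 (1); add 0.
Step 3: cheapest edge leaving the tree is 0-4 (1); add 4.
Step 4: cheapest edge leaving the tree is 1-7 (6); add 7.
Step 5: cheapest edge leaving the tree is 1-3 (9); add 3.
Step 6: cheapest edge leaving the tree is 0-2 (10); add 2.
Step 7: cheapest edge leaving the tree is 2-5 (3); add 5.
Step 8: cheapest edge leaving the tree is 5-6 (8); add 6.
Vertex order: 8, 1, 0, 4, 7, 3, 2, 5, 6. The 5th vertex is 7.

7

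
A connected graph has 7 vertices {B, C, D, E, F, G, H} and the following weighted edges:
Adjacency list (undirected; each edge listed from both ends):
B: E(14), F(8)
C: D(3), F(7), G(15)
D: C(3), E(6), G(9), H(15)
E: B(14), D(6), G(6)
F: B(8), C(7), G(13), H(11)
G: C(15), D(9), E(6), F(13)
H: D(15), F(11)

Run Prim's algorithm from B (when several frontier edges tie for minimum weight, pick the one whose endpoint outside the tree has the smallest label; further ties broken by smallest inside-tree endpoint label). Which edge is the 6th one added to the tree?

F-H

Prim's algorithm from B:
Step 1: frontier [B—F 8, B—E 14] → take B—F (8); add F.
Step 2: frontier [B—E 14, C—F 7, F—H 11, F—G 13] → take C—F (7); add C.
Step 3: frontier [B—E 14, C—D 3, C—G 15, F—H 11, F—G 13] → take C—D (3); add D.
Step 4: frontier [B—E 14, C—G 15, D—E 6, D—G 9, D—H 15, F—H 11, F—G 13] → take D—E (6); add E.
Step 5: frontier [C—G 15, D—G 9, D—H 15, E—G 6, F—H 11, F—G 13] → take E—G (6); add G.
Step 6: frontier [D—H 15, F—H 11] → take F—H (11); add H.
The 6th edge added is F—H.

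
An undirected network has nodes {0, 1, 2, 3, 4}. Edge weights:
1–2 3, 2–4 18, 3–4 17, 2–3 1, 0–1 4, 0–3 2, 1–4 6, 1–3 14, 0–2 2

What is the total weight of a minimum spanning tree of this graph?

Grow the tree from 2 using Prim:
Step 1: cheapest edge leaving the tree is 2–3 (1); add 3.
Step 2: cheapest edge leaving the tree is 0–2 (2); add 0.
Step 3: cheapest edge leaving the tree is 1–2 (3); add 1.
Step 4: cheapest edge leaving the tree is 1–4 (6); add 4.
MST edges: 2–3, 0–2, 1–2, 1–4; total weight 1+2+3+6 = 12.

12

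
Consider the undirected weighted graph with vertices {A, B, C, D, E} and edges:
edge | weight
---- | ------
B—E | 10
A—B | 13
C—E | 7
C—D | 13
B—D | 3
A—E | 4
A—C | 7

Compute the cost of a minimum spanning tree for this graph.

24

Sort edges by weight, then run Kruskal:
B—D (3): add. Components now {A} {B,D} {C} {E}
A—E (4): add. Components now {A,E} {B,D} {C}
A—C (7): add. Components now {A,C,E} {B,D}
C—E (7): skip — C and E already connected.
B—E (10): add. Components now {A,B,C,D,E}
MST edges: B—D, A—E, A—C, B—E; total weight 3+4+7+10 = 24.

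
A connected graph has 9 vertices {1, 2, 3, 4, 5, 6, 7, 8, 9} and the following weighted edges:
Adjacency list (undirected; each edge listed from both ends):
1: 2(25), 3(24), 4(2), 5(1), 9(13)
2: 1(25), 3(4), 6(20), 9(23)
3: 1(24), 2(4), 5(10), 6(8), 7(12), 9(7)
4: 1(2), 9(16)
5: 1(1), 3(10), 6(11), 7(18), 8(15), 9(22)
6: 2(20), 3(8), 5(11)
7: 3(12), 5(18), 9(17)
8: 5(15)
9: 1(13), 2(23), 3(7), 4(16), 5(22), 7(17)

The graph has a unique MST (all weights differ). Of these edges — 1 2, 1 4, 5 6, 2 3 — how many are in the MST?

2

Kruskal's algorithm — process edges by increasing weight (ties by edge label):
1 5 (1): add — endpoints in different components.
1 4 (2): add — endpoints in different components.
2 3 (4): add — endpoints in different components.
3 9 (7): add — endpoints in different components.
3 6 (8): add — endpoints in different components.
3 5 (10): add — endpoints in different components.
5 6 (11): skip — 5 and 6 already connected.
3 7 (12): add — endpoints in different components.
1 9 (13): skip — 1 and 9 already connected.
5 8 (15): add — endpoints in different components.
MST edge set: {1 5, 1 4, 2 3, 3 9, 3 6, 3 5, 3 7, 5 8}.
Of the listed edges, {1 4, 2 3} are in the MST → 2.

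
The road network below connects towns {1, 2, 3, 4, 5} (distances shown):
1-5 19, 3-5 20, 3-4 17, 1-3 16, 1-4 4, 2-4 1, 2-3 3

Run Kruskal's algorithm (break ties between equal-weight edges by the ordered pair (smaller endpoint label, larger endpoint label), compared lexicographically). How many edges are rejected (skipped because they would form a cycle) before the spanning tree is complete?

2

Kruskal: consider edges lightest-first.
2-4 (1): add — endpoints in different components.
2-3 (3): add — endpoints in different components.
1-4 (4): add — endpoints in different components.
1-3 (16): skip — 1 and 3 already connected.
3-4 (17): skip — 3 and 4 already connected.
1-5 (19): add — endpoints in different components.
Edges rejected before the tree was complete: 2.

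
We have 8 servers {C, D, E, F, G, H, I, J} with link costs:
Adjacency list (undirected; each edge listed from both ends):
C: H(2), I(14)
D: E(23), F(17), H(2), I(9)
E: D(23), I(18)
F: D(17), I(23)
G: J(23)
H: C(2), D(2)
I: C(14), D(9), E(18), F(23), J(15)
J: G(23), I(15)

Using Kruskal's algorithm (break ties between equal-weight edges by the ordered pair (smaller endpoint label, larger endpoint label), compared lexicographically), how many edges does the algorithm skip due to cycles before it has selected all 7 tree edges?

3

Kruskal's algorithm — process edges by increasing weight (ties by edge label):
C—H (2): add — endpoints in different components.
D—H (2): add — endpoints in different components.
D—I (9): add — endpoints in different components.
C—I (14): skip — C and I already connected.
I—J (15): add — endpoints in different components.
D—F (17): add — endpoints in different components.
E—I (18): add — endpoints in different components.
D—E (23): skip — D and E already connected.
F—I (23): skip — F and I already connected.
G—J (23): add — endpoints in different components.
Edges rejected before the tree was complete: 3.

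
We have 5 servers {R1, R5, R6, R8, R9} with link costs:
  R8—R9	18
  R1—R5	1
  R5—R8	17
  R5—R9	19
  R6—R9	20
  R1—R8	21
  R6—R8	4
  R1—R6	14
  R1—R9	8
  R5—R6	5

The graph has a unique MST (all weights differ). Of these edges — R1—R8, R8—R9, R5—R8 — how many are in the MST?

Kruskal's algorithm — process edges by increasing weight (ties by edge label):
R1—R5 (1): add — endpoints in different components.
R6—R8 (4): add — endpoints in different components.
R5—R6 (5): add — endpoints in different components.
R1—R9 (8): add — endpoints in different components.
MST edge set: {R1—R5, R6—R8, R5—R6, R1—R9}.
Of the listed edges, {} are in the MST → 0.

0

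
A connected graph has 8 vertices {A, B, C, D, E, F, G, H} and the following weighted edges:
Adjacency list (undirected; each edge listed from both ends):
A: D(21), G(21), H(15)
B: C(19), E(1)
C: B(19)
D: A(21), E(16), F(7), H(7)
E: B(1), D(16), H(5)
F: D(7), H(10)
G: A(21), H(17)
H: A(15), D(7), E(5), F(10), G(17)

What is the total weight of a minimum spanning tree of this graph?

Prim's algorithm from A:
Step 1: frontier [A—H 15, A—D 21, A—G 21] → take A—H (15); add H.
Step 2: frontier [A—D 21, A—G 21, E—H 5, D—H 7, F—H 10, G—H 17] → take E—H (5); add E.
Step 3: frontier [A—D 21, A—G 21, B—E 1, D—E 16, D—H 7, F—H 10, G—H 17] → take B—E (1); add B.
Step 4: frontier [A—D 21, A—G 21, B—C 19, D—E 16, D—H 7, F—H 10, G—H 17] → take D—H (7); add D.
Step 5: frontier [A—G 21, B—C 19, D—F 7, F—H 10, G—H 17] → take D—F (7); add F.
Step 6: frontier [A—G 21, B—C 19, G—H 17] → take G—H (17); add G.
Step 7: frontier [B—C 19] → take B—C (19); add C.
MST edges: A—H, E—H, B—E, D—H, D—F, G—H, B—C; total weight 15+5+1+7+7+17+19 = 71.

71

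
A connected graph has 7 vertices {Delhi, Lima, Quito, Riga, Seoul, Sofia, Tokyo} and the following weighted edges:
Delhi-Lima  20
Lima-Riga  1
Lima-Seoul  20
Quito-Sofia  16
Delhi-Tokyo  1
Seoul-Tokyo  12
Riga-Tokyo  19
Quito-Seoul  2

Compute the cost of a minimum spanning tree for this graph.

Grow the tree from Seoul using Prim:
Step 1: frontier [Quito-Seoul 2, Seoul-Tokyo 12, Lima-Seoul 20] → take Quito-Seoul (2); add Quito.
Step 2: frontier [Quito-Sofia 16, Seoul-Tokyo 12, Lima-Seoul 20] → take Seoul-Tokyo (12); add Tokyo.
Step 3: frontier [Quito-Sofia 16, Lima-Seoul 20, Delhi-Tokyo 1, Riga-Tokyo 19] → take Delhi-Tokyo (1); add Delhi.
Step 4: frontier [Delhi-Lima 20, Quito-Sofia 16, Lima-Seoul 20, Riga-Tokyo 19] → take Quito-Sofia (16); add Sofia.
Step 5: frontier [Delhi-Lima 20, Lima-Seoul 20, Riga-Tokyo 19] → take Riga-Tokyo (19); add Riga.
Step 6: frontier [Delhi-Lima 20, Lima-Riga 1, Lima-Seoul 20] → take Lima-Riga (1); add Lima.
MST edges: Quito-Seoul, Seoul-Tokyo, Delhi-Tokyo, Quito-Sofia, Riga-Tokyo, Lima-Riga; total weight 2+12+1+16+19+1 = 51.

51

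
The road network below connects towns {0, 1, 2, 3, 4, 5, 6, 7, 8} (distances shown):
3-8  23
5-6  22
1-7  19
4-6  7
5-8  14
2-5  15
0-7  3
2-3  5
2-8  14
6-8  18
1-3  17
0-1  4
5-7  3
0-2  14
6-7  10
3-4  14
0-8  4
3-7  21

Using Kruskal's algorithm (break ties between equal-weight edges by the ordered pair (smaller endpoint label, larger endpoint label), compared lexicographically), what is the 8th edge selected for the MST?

0-2

Sort edges by weight, then run Kruskal:
0-7 (3): add — endpoints in different components.
5-7 (3): add — endpoints in different components.
0-1 (4): add — endpoints in different components.
0-8 (4): add — endpoints in different components.
2-3 (5): add — endpoints in different components.
4-6 (7): add — endpoints in different components.
6-7 (10): add — endpoints in different components.
0-2 (14): add — endpoints in different components.
The 8th edge added is 0-2.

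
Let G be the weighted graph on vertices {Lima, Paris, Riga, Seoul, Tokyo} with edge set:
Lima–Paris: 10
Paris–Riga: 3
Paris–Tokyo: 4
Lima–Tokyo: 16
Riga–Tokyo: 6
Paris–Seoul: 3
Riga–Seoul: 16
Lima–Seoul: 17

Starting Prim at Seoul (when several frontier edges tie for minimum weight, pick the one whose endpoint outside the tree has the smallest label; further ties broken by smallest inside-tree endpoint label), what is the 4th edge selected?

Prim, starting at Seoul.
Step 1: frontier [Paris–Seoul 3, Riga–Seoul 16, Lima–Seoul 17] → take Paris–Seoul (3); add Paris.
Step 2: frontier [Paris–Riga 3, Paris–Tokyo 4, Lima–Paris 10, Riga–Seoul 16, Lima–Seoul 17] → take Paris–Riga (3); add Riga.
Step 3: frontier [Paris–Tokyo 4, Lima–Paris 10, Riga–Tokyo 6, Lima–Seoul 17] → take Paris–Tokyo (4); add Tokyo.
Step 4: frontier [Lima–Paris 10, Lima–Seoul 17, Lima–Tokyo 16] → take Lima–Paris (10); add Lima.
The 4th edge added is Lima–Paris.

Lima-Paris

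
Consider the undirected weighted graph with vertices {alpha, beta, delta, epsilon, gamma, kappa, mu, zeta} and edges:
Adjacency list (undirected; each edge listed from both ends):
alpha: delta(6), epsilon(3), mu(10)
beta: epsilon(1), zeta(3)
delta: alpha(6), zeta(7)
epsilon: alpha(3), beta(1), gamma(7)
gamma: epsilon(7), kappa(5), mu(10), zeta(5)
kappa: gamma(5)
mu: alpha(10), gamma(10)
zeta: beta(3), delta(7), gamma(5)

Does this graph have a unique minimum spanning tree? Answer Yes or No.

Sort edges by weight, then run Kruskal:
beta—epsilon (1): add — endpoints in different components.
alpha—epsilon (3): add — endpoints in different components.
beta—zeta (3): add — endpoints in different components.
gamma—kappa (5): add — endpoints in different components.
gamma—zeta (5): add — endpoints in different components.
alpha—delta (6): add — endpoints in different components.
delta—zeta (7): skip — zeta and delta already connected.
epsilon—gamma (7): skip — gamma and epsilon already connected.
alpha—mu (10): add — endpoints in different components.
Non-tree edge gamma—mu has weight 10, equal to the heaviest edge on its tree cycle — swapping gives another MST of the same weight. Not unique.

No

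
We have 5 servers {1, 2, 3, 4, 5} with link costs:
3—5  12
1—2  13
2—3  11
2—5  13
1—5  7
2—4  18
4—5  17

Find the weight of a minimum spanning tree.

47

Sort edges by weight, then run Kruskal:
1—5 (7): add — endpoints in different components.
2—3 (11): add — endpoints in different components.
3—5 (12): add — endpoints in different components.
1—2 (13): skip — 1 and 2 already connected.
2—5 (13): skip — 2 and 5 already connected.
4—5 (17): add — endpoints in different components.
MST edges: 1—5, 2—3, 3—5, 4—5; total weight 7+11+12+17 = 47.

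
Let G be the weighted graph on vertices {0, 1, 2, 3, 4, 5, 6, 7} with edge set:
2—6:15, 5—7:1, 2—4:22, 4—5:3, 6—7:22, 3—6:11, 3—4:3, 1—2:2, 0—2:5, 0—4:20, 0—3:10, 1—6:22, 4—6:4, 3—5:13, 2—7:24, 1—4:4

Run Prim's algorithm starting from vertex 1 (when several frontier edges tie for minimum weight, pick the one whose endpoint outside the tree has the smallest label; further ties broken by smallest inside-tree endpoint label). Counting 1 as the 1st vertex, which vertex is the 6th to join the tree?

Prim's algorithm from 1:
Step 1: cheapest edge leaving the tree is 1—2 (2); add 2.
Step 2: cheapest edge leaving the tree is 1—4 (4); add 4.
Step 3: cheapest edge leaving the tree is 3—4 (3); add 3.
Step 4: cheapest edge leaving the tree is 4—5 (3); add 5.
Step 5: cheapest edge leaving the tree is 5—7 (1); add 7.
Step 6: cheapest edge leaving the tree is 4—6 (4); add 6.
Step 7: cheapest edge leaving the tree is 0—2 (5); add 0.
Vertex order: 1, 2, 4, 3, 5, 7, 6, 0. The 6th vertex is 7.

7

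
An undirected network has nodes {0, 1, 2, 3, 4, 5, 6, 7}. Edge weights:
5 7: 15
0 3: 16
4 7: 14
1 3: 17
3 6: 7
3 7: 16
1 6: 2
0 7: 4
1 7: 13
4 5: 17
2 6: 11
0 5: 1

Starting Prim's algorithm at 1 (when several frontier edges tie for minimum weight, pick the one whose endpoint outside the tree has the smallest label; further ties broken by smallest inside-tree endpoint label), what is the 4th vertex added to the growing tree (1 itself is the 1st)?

2

Prim, starting at 1.
Step 1: cheapest edge leaving the tree is 1 6 (2); add 6.
Step 2: cheapest edge leaving the tree is 3 6 (7); add 3.
Step 3: cheapest edge leaving the tree is 2 6 (11); add 2.
Step 4: cheapest edge leaving the tree is 1 7 (13); add 7.
Step 5: cheapest edge leaving the tree is 0 7 (4); add 0.
Step 6: cheapest edge leaving the tree is 0 5 (1); add 5.
Step 7: cheapest edge leaving the tree is 4 7 (14); add 4.
Vertex order: 1, 6, 3, 2, 7, 0, 5, 4. The 4th vertex is 2.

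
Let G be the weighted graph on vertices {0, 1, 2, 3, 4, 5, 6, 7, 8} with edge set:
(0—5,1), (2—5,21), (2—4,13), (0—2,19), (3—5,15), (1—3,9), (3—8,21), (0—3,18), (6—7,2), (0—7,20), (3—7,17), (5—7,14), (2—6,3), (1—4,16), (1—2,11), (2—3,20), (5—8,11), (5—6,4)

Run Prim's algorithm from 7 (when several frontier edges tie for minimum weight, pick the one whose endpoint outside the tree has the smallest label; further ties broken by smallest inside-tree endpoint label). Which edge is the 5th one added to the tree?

Prim, starting at 7.
Step 1: cheapest edge leaving the tree is 6—7 (2); add 6.
Step 2: cheapest edge leaving the tree is 2—6 (3); add 2.
Step 3: cheapest edge leaving the tree is 5—6 (4); add 5.
Step 4: cheapest edge leaving the tree is 0—5 (1); add 0.
Step 5: cheapest edge leaving the tree is 1—2 (11); add 1.
Step 6: cheapest edge leaving the tree is 1—3 (9); add 3.
Step 7: cheapest edge leaving the tree is 5—8 (11); add 8.
Step 8: cheapest edge leaving the tree is 2—4 (13); add 4.
The 5th edge added is 1—2.

1-2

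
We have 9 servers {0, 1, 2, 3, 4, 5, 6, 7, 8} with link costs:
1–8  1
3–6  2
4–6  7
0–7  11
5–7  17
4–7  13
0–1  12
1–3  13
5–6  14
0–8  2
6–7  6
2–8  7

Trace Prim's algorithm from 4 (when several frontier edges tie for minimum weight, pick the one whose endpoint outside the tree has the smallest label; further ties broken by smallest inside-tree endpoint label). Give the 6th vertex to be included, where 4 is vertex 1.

Prim, starting at 4.
Step 1: cheapest edge leaving the tree is 4–6 (7); add 6.
Step 2: cheapest edge leaving the tree is 3–6 (2); add 3.
Step 3: cheapest edge leaving the tree is 6–7 (6); add 7.
Step 4: cheapest edge leaving the tree is 0–7 (11); add 0.
Step 5: cheapest edge leaving the tree is 0–8 (2); add 8.
Step 6: cheapest edge leaving the tree is 1–8 (1); add 1.
Step 7: cheapest edge leaving the tree is 2–8 (7); add 2.
Step 8: cheapest edge leaving the tree is 5–6 (14); add 5.
Vertex order: 4, 6, 3, 7, 0, 8, 1, 2, 5. The 6th vertex is 8.

8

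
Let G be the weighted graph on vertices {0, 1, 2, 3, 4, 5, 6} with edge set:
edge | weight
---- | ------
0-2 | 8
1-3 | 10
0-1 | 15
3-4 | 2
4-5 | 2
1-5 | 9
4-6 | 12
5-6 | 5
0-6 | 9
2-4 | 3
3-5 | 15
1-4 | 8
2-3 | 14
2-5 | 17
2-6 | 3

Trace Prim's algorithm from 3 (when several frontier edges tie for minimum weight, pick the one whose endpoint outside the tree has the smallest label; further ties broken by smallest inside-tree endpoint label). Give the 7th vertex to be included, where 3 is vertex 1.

Prim's algorithm from 3:
Step 1: cheapest edge leaving the tree is 3-4 (2); add 4.
Step 2: cheapest edge leaving the tree is 4-5 (2); add 5.
Step 3: cheapest edge leaving the tree is 2-4 (3); add 2.
Step 4: cheapest edge leaving the tree is 2-6 (3); add 6.
Step 5: cheapest edge leaving the tree is 0-2 (8); add 0.
Step 6: cheapest edge leaving the tree is 1-4 (8); add 1.
Vertex order: 3, 4, 5, 2, 6, 0, 1. The 7th vertex is 1.

1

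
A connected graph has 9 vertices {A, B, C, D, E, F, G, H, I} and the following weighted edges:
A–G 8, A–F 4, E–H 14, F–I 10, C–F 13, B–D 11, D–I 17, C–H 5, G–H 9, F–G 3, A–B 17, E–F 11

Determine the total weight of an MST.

70

Kruskal's algorithm — process edges by increasing weight (ties by edge label):
F–G (3): add — endpoints in different components.
A–F (4): add — endpoints in different components.
C–H (5): add — endpoints in different components.
A–G (8): skip — A and G already connected.
G–H (9): add — endpoints in different components.
F–I (10): add — endpoints in different components.
B–D (11): add — endpoints in different components.
E–F (11): add — endpoints in different components.
C–F (13): skip — C and F already connected.
E–H (14): skip — E and H already connected.
A–B (17): add — endpoints in different components.
MST edges: F–G, A–F, C–H, G–H, F–I, B–D, E–F, A–B; total weight 3+4+5+9+10+11+11+17 = 70.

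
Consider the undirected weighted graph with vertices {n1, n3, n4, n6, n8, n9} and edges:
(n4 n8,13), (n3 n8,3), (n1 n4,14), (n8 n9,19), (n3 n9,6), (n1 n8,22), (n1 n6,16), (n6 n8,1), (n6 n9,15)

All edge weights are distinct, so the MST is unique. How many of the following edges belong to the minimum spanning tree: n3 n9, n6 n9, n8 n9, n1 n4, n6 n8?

Sort edges by weight, then run Kruskal:
n6 n8 (1): add. Components now {n1} {n6,n8} {n4} {n9} {n3}
n3 n8 (3): add. Components now {n1} {n3,n6,n8} {n4} {n9}
n3 n9 (6): add. Components now {n1} {n3,n6,n8,n9} {n4}
n4 n8 (13): add. Components now {n1} {n3,n4,n6,n8,n9}
n1 n4 (14): add. Components now {n1,n3,n4,n6,n8,n9}
MST edge set: {n6 n8, n3 n8, n3 n9, n4 n8, n1 n4}.
Of the listed edges, {n3 n9, n1 n4, n6 n8} are in the MST → 3.

3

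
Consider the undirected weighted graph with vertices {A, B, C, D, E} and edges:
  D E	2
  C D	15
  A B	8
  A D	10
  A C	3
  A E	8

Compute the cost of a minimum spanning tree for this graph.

Kruskal: consider edges lightest-first.
D E (2): add. Components now {A} {B} {C} {D,E}
A C (3): add. Components now {A,C} {B} {D,E}
A B (8): add. Components now {A,B,C} {D,E}
A E (8): add. Components now {A,B,C,D,E}
MST edges: D E, A C, A B, A E; total weight 2+3+8+8 = 21.

21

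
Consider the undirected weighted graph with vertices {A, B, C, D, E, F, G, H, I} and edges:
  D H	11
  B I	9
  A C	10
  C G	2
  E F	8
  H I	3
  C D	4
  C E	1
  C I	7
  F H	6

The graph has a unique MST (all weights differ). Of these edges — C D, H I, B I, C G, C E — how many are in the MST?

Sort edges by weight, then run Kruskal:
C E (1): add — endpoints in different components.
C G (2): add — endpoints in different components.
H I (3): add — endpoints in different components.
C D (4): add — endpoints in different components.
F H (6): add — endpoints in different components.
C I (7): add — endpoints in different components.
E F (8): skip — E and F already connected.
B I (9): add — endpoints in different components.
A C (10): add — endpoints in different components.
MST edge set: {C E, C G, H I, C D, F H, C I, B I, A C}.
Of the listed edges, {C D, H I, B I, C G, C E} are in the MST → 5.

5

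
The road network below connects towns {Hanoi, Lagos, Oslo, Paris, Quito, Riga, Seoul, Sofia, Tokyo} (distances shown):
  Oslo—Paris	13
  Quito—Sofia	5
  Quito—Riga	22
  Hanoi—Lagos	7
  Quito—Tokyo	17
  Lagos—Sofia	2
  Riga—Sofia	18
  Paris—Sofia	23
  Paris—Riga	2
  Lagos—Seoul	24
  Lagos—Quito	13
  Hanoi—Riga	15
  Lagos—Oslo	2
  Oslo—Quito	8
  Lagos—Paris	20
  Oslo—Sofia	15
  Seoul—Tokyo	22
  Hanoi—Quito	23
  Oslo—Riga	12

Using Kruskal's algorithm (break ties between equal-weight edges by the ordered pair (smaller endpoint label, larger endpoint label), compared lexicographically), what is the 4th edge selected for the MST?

Quito-Sofia

Kruskal's algorithm — process edges by increasing weight (ties by edge label):
Lagos—Oslo (2): add — endpoints in different components.
Lagos—Sofia (2): add — endpoints in different components.
Paris—Riga (2): add — endpoints in different components.
Quito—Sofia (5): add — endpoints in different components.
Hanoi—Lagos (7): add — endpoints in different components.
Oslo—Quito (8): skip — Oslo and Quito already connected.
Oslo—Riga (12): add — endpoints in different components.
Lagos—Quito (13): skip — Lagos and Quito already connected.
Oslo—Paris (13): skip — Oslo and Paris already connected.
Hanoi—Riga (15): skip — Riga and Hanoi already connected.
Oslo—Sofia (15): skip — Oslo and Sofia already connected.
Quito—Tokyo (17): add — endpoints in different components.
Riga—Sofia (18): skip — Sofia and Riga already connected.
Lagos—Paris (20): skip — Lagos and Paris already connected.
Quito—Riga (22): skip — Quito and Riga already connected.
Seoul—Tokyo (22): add — endpoints in different components.
The 4th edge added is Quito—Sofia.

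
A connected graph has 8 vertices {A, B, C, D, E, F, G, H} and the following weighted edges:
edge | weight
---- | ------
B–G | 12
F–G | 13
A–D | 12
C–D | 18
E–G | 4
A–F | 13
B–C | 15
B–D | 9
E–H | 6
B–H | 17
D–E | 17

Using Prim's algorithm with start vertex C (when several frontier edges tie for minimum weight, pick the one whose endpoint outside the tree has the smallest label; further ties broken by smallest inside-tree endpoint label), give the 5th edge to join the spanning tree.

Grow the tree from C using Prim:
Step 1: frontier [B–C 15, C–D 18] → take B–C (15); add B.
Step 2: frontier [B–D 9, B–G 12, B–H 17, C–D 18] → take B–D (9); add D.
Step 3: frontier [B–G 12, B–H 17, A–D 12, D–E 17] → take A–D (12); add A.
Step 4: frontier [A–F 13, B–G 12, B–H 17, D–E 17] → take B–G (12); add G.
Step 5: frontier [A–F 13, B–H 17, D–E 17, E–G 4, F–G 13] → take E–G (4); add E.
Step 6: frontier [A–F 13, B–H 17, E–H 6, F–G 13] → take E–H (6); add H.
Step 7: frontier [A–F 13, F–G 13] → take A–F (13); add F.
The 5th edge added is E–G.

E-G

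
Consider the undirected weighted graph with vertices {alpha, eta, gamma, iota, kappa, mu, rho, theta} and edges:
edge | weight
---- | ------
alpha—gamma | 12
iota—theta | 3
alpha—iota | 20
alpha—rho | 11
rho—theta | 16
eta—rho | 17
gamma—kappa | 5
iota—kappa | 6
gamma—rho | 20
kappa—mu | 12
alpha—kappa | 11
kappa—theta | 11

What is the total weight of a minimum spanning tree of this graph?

Prim, starting at gamma.
Step 1: frontier [gamma—kappa 5, alpha—gamma 12, gamma—rho 20] → take gamma—kappa (5); add kappa.
Step 2: frontier [alpha—gamma 12, gamma—rho 20, iota—kappa 6, alpha—kappa 11, kappa—theta 11, kappa—mu 12] → take iota—kappa (6); add iota.
Step 3: frontier [alpha—gamma 12, gamma—rho 20, iota—theta 3, alpha—iota 20, alpha—kappa 11, kappa—theta 11, kappa—mu 12] → take iota—theta (3); add theta.
Step 4: frontier [alpha—gamma 12, gamma—rho 20, alpha—iota 20, alpha—kappa 11, kappa—mu 12, rho—theta 16] → take alpha—kappa (11); add alpha.
Step 5: frontier [alpha—rho 11, gamma—rho 20, kappa—mu 12, rho—theta 16] → take alpha—rho (11); add rho.
Step 6: frontier [kappa—mu 12, eta—rho 17] → take kappa—mu (12); add mu.
Step 7: frontier [eta—rho 17] → take eta—rho (17); add eta.
MST edges: gamma—kappa, iota—kappa, iota—theta, alpha—kappa, alpha—rho, kappa—mu, eta—rho; total weight 5+6+3+11+11+12+17 = 65.

65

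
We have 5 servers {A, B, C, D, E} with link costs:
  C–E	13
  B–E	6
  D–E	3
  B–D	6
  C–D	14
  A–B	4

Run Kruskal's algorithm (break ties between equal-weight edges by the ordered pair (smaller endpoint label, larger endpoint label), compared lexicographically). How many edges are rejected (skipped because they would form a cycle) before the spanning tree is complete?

1

Kruskal: consider edges lightest-first.
D–E (3): add. Components now {A} {B} {C} {D,E}
A–B (4): add. Components now {A,B} {C} {D,E}
B–D (6): add. Components now {A,B,D,E} {C}
B–E (6): skip — B and E already connected.
C–E (13): add. Components now {A,B,C,D,E}
Edges rejected before the tree was complete: 1.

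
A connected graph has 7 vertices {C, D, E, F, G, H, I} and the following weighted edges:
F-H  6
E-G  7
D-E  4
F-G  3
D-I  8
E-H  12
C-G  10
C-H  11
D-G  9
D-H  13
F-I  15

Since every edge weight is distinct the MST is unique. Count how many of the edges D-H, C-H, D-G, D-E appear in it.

1

Kruskal's algorithm — process edges by increasing weight (ties by edge label):
F-G (3): add — endpoints in different components.
D-E (4): add — endpoints in different components.
F-H (6): add — endpoints in different components.
E-G (7): add — endpoints in different components.
D-I (8): add — endpoints in different components.
D-G (9): skip — D and G already connected.
C-G (10): add — endpoints in different components.
MST edge set: {F-G, D-E, F-H, E-G, D-I, C-G}.
Of the listed edges, {D-E} are in the MST → 1.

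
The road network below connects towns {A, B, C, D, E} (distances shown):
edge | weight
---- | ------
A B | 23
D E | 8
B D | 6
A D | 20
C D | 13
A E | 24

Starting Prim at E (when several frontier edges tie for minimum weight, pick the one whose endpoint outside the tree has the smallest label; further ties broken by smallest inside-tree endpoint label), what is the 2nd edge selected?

Prim, starting at E.
Step 1: cheapest edge leaving the tree is D E (8); add D.
Step 2: cheapest edge leaving the tree is B D (6); add B.
Step 3: cheapest edge leaving the tree is C D (13); add C.
Step 4: cheapest edge leaving the tree is A D (20); add A.
The 2nd edge added is B D.

B-D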